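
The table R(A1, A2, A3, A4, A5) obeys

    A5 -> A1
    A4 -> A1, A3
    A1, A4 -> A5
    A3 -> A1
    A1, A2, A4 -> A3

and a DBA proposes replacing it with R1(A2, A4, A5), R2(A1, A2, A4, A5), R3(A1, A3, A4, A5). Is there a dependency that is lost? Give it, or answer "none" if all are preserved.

none

A5 → A1 lies within R2.
A4 → A1, A3 lies within R3.
A1, A4 → A5 lies within R2.
A3 → A1 lies within R3.
A1, A2, A4 → A3: restricted closure across fragments reaches A3.
Every dependency is enforceable on the fragments, so the decomposition is dependency-preserving.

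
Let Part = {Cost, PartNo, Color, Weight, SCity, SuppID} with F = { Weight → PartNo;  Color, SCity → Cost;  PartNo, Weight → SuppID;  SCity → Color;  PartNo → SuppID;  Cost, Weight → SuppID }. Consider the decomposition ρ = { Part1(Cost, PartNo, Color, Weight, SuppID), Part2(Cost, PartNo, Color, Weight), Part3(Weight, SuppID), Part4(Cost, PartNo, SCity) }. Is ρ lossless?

No

Chase test. Columns are Cost, PartNo, Color, Weight, SCity, SuppID; row i has aⱼ where attribute j ∈ Parti, else bᵢⱼ.
Initial tableau (one row per fragment):
  row 1: a1 a2 a3 a4 b15 a6
  row 2: a1 a2 a3 a4 b25 b26
  row 3: b31 b32 b33 a4 b35 a6
  row 4: a1 a2 b43 b44 a5 b46
Rows 1 and 3 agree on Weight; apply Weight→PartNo and equate their PartNo entries.
Rows 1 and 2 agree on PartNo, Weight; apply PartNo, Weight→SuppID and equate their SuppID entries.
Rows 1 and 4 agree on PartNo; apply PartNo→SuppID and equate their SuppID entries.
No row becomes fully distinguished — the join is lossy.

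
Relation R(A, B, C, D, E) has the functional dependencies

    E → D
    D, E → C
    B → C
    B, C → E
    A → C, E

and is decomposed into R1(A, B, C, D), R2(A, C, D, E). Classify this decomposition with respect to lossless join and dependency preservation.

Lossless test: (A, C, D)⁺ = {A, C, D, E}, which contains all of one fragment — lossless.
Dependency preservation: the restricted closure of {B, C} across the fragments never reaches {E}, so B, C → E cannot be enforced without a join — not preserved.

lossless but not dependency-preserving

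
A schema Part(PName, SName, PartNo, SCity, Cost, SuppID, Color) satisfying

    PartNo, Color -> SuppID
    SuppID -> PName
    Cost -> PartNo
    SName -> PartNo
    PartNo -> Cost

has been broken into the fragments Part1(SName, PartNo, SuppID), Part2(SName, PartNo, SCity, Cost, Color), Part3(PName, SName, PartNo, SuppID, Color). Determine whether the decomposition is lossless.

Chase test. Columns are PName, SName, PartNo, SCity, Cost, SuppID, Color; row i has aⱼ where attribute j ∈ Parti, else bᵢⱼ.
Initial tableau (one row per fragment):
  row 1: b11 a2 a3 b14 b15 a6 b17
  row 2: b21 a2 a3 a4 a5 b26 a7
  row 3: a1 a2 a3 b34 b35 a6 a7
Rows 2 and 3 agree on PartNo, Color; apply PartNo, Color→SuppID and equate their SuppID entries.
Rows 1 and 2 agree on SuppID; apply SuppID→PName and equate their PName entries.
Rows 1 and 3 agree on SuppID; apply SuppID→PName and equate their PName entries.
Rows 1 and 2 agree on PartNo; apply PartNo→Cost and equate their Cost entries.
Rows 1 and 3 agree on PartNo; apply PartNo→Cost and equate their Cost entries.
Row 2 is now all distinguished symbols — the join is lossless.

Yes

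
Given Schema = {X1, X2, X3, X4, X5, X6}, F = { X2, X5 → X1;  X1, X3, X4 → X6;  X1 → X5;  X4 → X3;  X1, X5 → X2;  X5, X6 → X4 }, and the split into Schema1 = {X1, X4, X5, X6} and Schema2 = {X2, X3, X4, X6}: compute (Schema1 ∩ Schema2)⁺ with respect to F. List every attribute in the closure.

Schema1 ∩ Schema2 = {X4, X6}.
X4 → X3 applies, adding X3
Closure: {X3, X4, X6}.

X3, X4, X6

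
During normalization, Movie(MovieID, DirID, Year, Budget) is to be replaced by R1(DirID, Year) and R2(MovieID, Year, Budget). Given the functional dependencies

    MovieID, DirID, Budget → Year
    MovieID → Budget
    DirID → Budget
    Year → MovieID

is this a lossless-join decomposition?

Yes

Common attributes: R1 ∩ R2 = {Year}.
Closure of {Year}: Year → MovieID applies, adding MovieID; MovieID → Budget applies, adding Budget. So (Year)⁺ = {MovieID, Year, Budget}.
This closure contains every attribute of R2, so R1 ∩ R2 → R2. The join is lossless.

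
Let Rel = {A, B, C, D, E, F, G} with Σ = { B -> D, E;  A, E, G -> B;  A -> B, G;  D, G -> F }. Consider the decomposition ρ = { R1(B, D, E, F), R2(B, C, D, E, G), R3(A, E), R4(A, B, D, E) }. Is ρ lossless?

No

Chase test. Columns are A, B, C, D, E, F, G; row i has aⱼ where attribute j ∈ Ri, else bᵢⱼ.
Initial tableau (one row per fragment):
  row 1: b11 a2 b13 a4 a5 a6 b17
  row 2: b21 a2 a3 a4 a5 b26 a7
  row 3: a1 b32 b33 b34 a5 b36 b37
  row 4: a1 a2 b43 a4 a5 b46 b47
Rows 3 and 4 agree on A; apply A→B, G and equate their B, G entries.
Rows 1 and 3 agree on B; apply B→D, E and equate their D, E entries.
Rows 3 and 4 agree on D, G; apply D, G→F and equate their F entries.
No row becomes fully distinguished — the join is lossy.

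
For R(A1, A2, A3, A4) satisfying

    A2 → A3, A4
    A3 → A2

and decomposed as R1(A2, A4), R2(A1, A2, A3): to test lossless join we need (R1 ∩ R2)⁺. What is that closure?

A2, A3, A4

R1 ∩ R2 = {A2}.
A2 → A3, A4 applies, adding A3, A4
Closure: {A2, A3, A4}.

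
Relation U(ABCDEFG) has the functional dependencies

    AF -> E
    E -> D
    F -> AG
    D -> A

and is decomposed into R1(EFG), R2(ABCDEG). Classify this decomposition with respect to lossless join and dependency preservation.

lossy but dependency-preserving

Lossless test: (EG)⁺ = {ADEG}, which is a superkey of neither fragment — lossy.
Dependency preservation: AF → E; F → AG are not contained in any single fragment, but the restricted closure of each left-hand side across the fragments still reaches the right-hand side; the remaining FDs each lie inside some fragment. All dependencies are preserved.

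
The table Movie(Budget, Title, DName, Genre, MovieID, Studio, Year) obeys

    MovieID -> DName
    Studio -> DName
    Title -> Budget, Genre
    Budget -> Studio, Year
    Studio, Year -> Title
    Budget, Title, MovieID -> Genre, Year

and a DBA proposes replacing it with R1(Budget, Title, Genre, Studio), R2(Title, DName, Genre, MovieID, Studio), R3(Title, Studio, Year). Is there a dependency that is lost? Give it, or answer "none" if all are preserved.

MovieID → DName lies within R2.
Studio → DName lies within R2.
Title → Budget, Genre lies within R1.
Budget → Studio, Year: restricted closure across fragments reaches Studio, Year.
Studio, Year → Title lies within R3.
Budget, Title, MovieID → Genre, Year: restricted closure across fragments reaches Genre, Year.
Every dependency is enforceable on the fragments, so the decomposition is dependency-preserving.

none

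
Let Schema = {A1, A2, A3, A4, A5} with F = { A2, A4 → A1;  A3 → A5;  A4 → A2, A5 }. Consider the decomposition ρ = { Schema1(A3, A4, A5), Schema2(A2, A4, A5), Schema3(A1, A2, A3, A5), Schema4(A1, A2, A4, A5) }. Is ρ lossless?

Chase test. Columns are A1, A2, A3, A4, A5; row i has aⱼ where attribute j ∈ Schemai, else bᵢⱼ.
Initial tableau (one row per fragment):
  row 1: b11 b12 a3 a4 a5
  row 2: b21 a2 b23 a4 a5
  row 3: a1 a2 a3 b34 a5
  row 4: a1 a2 b43 a4 a5
Rows 2 and 4 agree on A2, A4; apply A2, A4→A1 and equate their A1 entries.
Rows 1 and 2 agree on A4; apply A4→A2, A5 and equate their A2, A5 entries.
Rows 1 and 2 agree on A2, A4; apply A2, A4→A1 and equate their A1 entries.
Row 1 is now all distinguished symbols — the join is lossless.

Yes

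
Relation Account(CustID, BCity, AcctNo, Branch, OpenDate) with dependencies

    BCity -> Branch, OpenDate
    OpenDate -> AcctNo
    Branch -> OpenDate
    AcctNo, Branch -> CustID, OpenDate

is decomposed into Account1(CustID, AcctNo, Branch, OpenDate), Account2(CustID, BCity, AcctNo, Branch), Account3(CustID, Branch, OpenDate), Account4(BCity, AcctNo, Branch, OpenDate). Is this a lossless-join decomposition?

Chase test. Columns are CustID, BCity, AcctNo, Branch, OpenDate; row i has aⱼ where attribute j ∈ Accounti, else bᵢⱼ.
Initial tableau (one row per fragment):
  row 1: a1 b12 a3 a4 a5
  row 2: a1 a2 a3 a4 b25
  row 3: a1 b32 b33 a4 a5
  row 4: b41 a2 a3 a4 a5
Rows 2 and 4 agree on BCity; apply BCity→Branch, OpenDate and equate their Branch, OpenDate entries.
Rows 1 and 3 agree on OpenDate; apply OpenDate→AcctNo and equate their AcctNo entries.
Rows 1 and 4 agree on AcctNo, Branch; apply AcctNo, Branch→CustID, OpenDate and equate their CustID, OpenDate entries.
Row 2 is now all distinguished symbols — the join is lossless.

Yes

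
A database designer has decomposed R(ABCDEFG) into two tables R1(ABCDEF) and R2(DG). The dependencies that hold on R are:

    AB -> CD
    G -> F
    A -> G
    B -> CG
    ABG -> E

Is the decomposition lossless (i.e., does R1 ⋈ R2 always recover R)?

Common attributes: R1 ∩ R2 = {D}.
No dependency enlarges {D}, so (D)⁺ = {D}.
The closure contains neither all of R1 = {ABCDEF} nor all of R2 = {DG}, so the common attributes are not a superkey of either fragment. The join is lossy.

No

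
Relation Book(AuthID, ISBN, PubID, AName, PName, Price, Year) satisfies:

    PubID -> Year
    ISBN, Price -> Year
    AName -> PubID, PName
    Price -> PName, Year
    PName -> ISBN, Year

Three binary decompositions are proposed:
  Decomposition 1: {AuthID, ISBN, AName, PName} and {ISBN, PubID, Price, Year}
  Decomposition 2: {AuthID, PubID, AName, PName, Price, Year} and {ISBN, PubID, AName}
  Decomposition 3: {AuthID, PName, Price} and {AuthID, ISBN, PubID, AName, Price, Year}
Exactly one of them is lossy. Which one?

Decomposition 1

Decomposition 1: common = {ISBN}, closure = {ISBN} → lossy.
Decomposition 2: common = {PubID, AName}, closure = {ISBN, PubID, AName, PName, Year} → lossless.
Decomposition 3: common = {AuthID, Price}, closure = {AuthID, ISBN, PName, Price, Year} → lossless.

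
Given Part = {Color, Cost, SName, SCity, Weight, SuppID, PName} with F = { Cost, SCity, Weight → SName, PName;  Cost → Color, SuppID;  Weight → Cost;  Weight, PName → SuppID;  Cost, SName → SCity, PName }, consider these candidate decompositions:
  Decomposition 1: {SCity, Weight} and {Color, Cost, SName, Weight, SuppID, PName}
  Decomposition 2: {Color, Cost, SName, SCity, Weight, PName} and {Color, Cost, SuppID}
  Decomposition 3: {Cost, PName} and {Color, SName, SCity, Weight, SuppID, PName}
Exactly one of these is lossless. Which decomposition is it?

Decomposition 2

Decomposition 1: common = {Weight}, closure = {Color, Cost, Weight, SuppID} → lossy.
Decomposition 2: common = {Color, Cost}, closure = {Color, Cost, SuppID} → lossless.
Decomposition 3: common = {PName}, closure = {PName} → lossy.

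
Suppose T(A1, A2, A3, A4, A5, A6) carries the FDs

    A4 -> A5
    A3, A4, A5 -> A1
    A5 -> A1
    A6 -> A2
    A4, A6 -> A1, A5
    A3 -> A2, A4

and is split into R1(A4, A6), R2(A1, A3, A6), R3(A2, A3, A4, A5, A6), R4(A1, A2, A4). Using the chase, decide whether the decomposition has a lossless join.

Yes

Chase test. Columns are A1, A2, A3, A4, A5, A6; row i has aⱼ where attribute j ∈ Ri, else bᵢⱼ.
Initial tableau (one row per fragment):
  row 1: b11 b12 b13 a4 b15 a6
  row 2: a1 b22 a3 b24 b25 a6
  row 3: b31 a2 a3 a4 a5 a6
  row 4: a1 a2 b43 a4 b45 b46
Rows 1 and 3 agree on A4; apply A4→A5 and equate their A5 entries.
Rows 1 and 4 agree on A4; apply A4→A5 and equate their A5 entries.
Rows 1 and 3 agree on A5; apply A5→A1 and equate their A1 entries.
Rows 1 and 4 agree on A5; apply A5→A1 and equate their A1 entries.
Rows 1 and 2 agree on A6; apply A6→A2 and equate their A2 entries.
Rows 1 and 3 agree on A6; apply A6→A2 and equate their A2 entries.
Rows 2 and 3 agree on A3; apply A3→A2, A4 and equate their A2, A4 entries.
Rows 1 and 2 agree on A4; apply A4→A5 and equate their A5 entries.
Row 2 is now all distinguished symbols — the join is lossless.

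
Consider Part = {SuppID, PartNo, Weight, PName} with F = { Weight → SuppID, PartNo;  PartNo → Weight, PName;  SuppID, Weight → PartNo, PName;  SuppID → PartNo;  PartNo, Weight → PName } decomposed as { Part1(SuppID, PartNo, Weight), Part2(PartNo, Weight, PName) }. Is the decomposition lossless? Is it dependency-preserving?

Lossless test: (PartNo, Weight)⁺ = {SuppID, PartNo, Weight, PName}, which contains all of one fragment — lossless.
Dependency preservation: SuppID, Weight → PartNo, PName is not contained in any single fragment, but the restricted closure of its left-hand side across the fragments still reaches the right-hand side; the remaining FDs each lie inside some fragment. All dependencies are preserved.

lossless and dependency-preserving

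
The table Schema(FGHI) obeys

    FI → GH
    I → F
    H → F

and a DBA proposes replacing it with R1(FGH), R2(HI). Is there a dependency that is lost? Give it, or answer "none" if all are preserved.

FI → GH

Check FI → GH: no single fragment contains all of {FGHI}, and the restricted closure of {FI} across the fragments never reaches {GH}.
I → F is preserved.
H → F is preserved.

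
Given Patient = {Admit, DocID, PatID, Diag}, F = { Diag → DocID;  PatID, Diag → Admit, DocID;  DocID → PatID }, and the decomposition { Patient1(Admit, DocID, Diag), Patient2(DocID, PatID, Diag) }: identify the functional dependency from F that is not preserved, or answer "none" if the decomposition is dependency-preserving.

Diag → DocID lies within Patient1.
PatID, Diag → Admit, DocID: restricted closure across fragments reaches Admit, DocID.
DocID → PatID lies within Patient2.
Every dependency is enforceable on the fragments, so the decomposition is dependency-preserving.

none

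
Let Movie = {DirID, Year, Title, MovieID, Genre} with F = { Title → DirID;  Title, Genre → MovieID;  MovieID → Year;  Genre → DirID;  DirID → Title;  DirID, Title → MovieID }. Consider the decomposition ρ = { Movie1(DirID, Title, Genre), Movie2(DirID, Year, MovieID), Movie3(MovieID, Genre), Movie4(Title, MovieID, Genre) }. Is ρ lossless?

Yes

Chase test. Columns are DirID, Year, Title, MovieID, Genre; row i has aⱼ where attribute j ∈ Moviei, else bᵢⱼ.
Initial tableau (one row per fragment):
  row 1: a1 b12 a3 b14 a5
  row 2: a1 a2 b23 a4 b25
  row 3: b31 b32 b33 a4 a5
  row 4: b41 b42 a3 a4 a5
Rows 1 and 4 agree on Title; apply Title→DirID and equate their DirID entries.
Rows 1 and 4 agree on Title, Genre; apply Title, Genre→MovieID and equate their MovieID entries.
Rows 1 and 2 agree on MovieID; apply MovieID→Year and equate their Year entries.
Rows 1 and 3 agree on MovieID; apply MovieID→Year and equate their Year entries.
Rows 1 and 4 agree on MovieID; apply MovieID→Year and equate their Year entries.
Rows 1 and 3 agree on Genre; apply Genre→DirID and equate their DirID entries.
Rows 1 and 2 agree on DirID; apply DirID→Title and equate their Title entries.
Rows 1 and 3 agree on DirID; apply DirID→Title and equate their Title entries.
Row 1 is now all distinguished symbols — the join is lossless.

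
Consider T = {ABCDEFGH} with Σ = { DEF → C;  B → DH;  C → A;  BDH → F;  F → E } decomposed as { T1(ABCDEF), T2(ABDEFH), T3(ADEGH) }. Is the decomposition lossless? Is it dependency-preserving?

Lossless test (chase): Rows 1 and 2 agree on DEF; apply DEF→C and equate their C entries. Rows 1 and 2 agree on B; apply B→DH and equate their DH entries. No row becomes fully distinguished — the join is lossy.
Dependency preservation: every FD's attributes lie within a single fragment, so each can be enforced locally — preserved.

lossy but dependency-preserving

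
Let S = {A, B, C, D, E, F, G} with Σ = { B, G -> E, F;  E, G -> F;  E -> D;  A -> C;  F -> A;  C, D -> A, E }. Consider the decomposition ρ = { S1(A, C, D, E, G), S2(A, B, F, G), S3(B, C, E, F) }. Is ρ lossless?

Chase test. Columns are A, B, C, D, E, F, G; row i has aⱼ where attribute j ∈ Si, else bᵢⱼ.
Initial tableau (one row per fragment):
  row 1: a1 b12 a3 a4 a5 b16 a7
  row 2: a1 a2 b23 b24 b25 a6 a7
  row 3: b31 a2 a3 b34 a5 a6 b37
Rows 1 and 3 agree on E; apply E→D and equate their D entries.
Rows 1 and 2 agree on A; apply A→C and equate their C entries.
Rows 2 and 3 agree on F; apply F→A and equate their A entries.
No row becomes fully distinguished — the join is lossy.

No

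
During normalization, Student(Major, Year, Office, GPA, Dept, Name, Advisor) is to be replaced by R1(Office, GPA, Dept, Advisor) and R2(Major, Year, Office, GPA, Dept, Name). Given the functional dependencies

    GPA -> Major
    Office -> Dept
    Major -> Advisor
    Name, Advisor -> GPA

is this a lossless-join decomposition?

Yes

Common attributes: R1 ∩ R2 = {Office, GPA, Dept}.
Closure of {Office, GPA, Dept}: GPA → Major applies, adding Major; Major → Advisor applies, adding Advisor. So (Office, GPA, Dept)⁺ = {Major, Office, GPA, Dept, Advisor}.
This closure contains every attribute of R1, so R1 ∩ R2 → R1. The join is lossless.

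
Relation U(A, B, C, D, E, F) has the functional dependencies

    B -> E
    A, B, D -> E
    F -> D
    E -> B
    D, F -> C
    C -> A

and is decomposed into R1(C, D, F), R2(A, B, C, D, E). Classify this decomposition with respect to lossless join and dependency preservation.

Lossless test: (C, D)⁺ = {A, C, D}, which is a superkey of neither fragment — lossy.
Dependency preservation: every FD's attributes lie within a single fragment, so each can be enforced locally — preserved.

lossy but dependency-preserving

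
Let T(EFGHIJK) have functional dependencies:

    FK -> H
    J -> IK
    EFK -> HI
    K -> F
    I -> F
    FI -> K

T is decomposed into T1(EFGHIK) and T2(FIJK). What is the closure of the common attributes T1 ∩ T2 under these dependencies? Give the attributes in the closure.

FHIK

T1 ∩ T2 = {FIK}.
FK → H applies, adding H
Closure: {FHIK}.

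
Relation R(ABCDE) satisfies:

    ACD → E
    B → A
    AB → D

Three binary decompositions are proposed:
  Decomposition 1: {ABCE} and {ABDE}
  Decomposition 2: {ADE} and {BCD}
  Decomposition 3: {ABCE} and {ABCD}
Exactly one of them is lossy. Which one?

Decomposition 1: common = {ABE}, closure = {ABDE} → lossless.
Decomposition 2: common = {D}, closure = {D} → lossy.
Decomposition 3: common = {ABC}, closure = {ABCDE} → lossless.

Decomposition 2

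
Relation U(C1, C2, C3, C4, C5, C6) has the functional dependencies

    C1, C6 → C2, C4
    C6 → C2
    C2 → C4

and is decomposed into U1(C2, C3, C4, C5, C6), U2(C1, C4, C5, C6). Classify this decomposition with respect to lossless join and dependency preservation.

Lossless test: (C4, C5, C6)⁺ = {C2, C4, C5, C6}, which is a superkey of neither fragment — lossy.
Dependency preservation: C1, C6 → C2, C4 is not contained in any single fragment, but the restricted closure of its left-hand side across the fragments still reaches the right-hand side; the remaining FDs each lie inside some fragment. All dependencies are preserved.

lossy but dependency-preserving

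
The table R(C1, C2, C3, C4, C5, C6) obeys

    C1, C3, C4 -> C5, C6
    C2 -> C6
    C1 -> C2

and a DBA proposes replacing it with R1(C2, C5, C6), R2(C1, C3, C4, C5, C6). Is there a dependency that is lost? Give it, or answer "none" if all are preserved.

C1 -> C2

Check C1 → C2: no single fragment contains all of {C1, C2}, and the restricted closure of {C1} across the fragments never reaches {C2}.
C1, C3, C4 → C5, C6 is preserved.
C2 → C6 is preserved.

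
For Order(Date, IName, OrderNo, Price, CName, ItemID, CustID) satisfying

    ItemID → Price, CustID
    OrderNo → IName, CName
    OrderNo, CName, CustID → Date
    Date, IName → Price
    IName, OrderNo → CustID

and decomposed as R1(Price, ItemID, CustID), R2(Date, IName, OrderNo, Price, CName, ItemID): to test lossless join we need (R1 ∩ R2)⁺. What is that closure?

Price, ItemID, CustID

R1 ∩ R2 = {Price, ItemID}.
ItemID → Price, CustID applies, adding CustID
Closure: {Price, ItemID, CustID}.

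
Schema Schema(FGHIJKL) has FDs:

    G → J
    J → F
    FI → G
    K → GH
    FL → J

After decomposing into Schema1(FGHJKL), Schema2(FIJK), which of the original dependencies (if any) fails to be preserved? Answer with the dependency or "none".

Check FI → G: no single fragment contains all of {FGI}, and the restricted closure of {FI} across the fragments never reaches {G}.
G → J is preserved.
J → F is preserved.
K → GH is preserved.
FL → J is preserved.

FI → G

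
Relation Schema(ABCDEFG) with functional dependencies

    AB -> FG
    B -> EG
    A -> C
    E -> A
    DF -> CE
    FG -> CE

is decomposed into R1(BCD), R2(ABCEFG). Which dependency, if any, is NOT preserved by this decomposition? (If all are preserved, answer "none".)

DF -> CE

Check DF → CE: no single fragment contains all of {CDEF}, and the restricted closure of {DF} across the fragments never reaches {CE}.
AB → FG is preserved.
B → EG is preserved.
A → C is preserved.
E → A is preserved.
FG → CE is preserved.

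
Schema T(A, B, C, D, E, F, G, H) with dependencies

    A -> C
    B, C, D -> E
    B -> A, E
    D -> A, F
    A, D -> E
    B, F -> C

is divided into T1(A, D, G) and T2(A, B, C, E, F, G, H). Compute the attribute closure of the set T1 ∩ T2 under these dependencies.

A, C, G

T1 ∩ T2 = {A, G}.
A → C applies, adding C
Closure: {A, C, G}.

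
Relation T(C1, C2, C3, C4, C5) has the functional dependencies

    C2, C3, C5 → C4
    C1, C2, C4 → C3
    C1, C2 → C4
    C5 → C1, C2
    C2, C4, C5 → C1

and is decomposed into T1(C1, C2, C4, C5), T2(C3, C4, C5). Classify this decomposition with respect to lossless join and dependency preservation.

lossless but not dependency-preserving

Lossless test: (C4, C5)⁺ = {C1, C2, C3, C4, C5}, which contains all of one fragment — lossless.
Dependency preservation: the restricted closure of {C1, C2, C4} across the fragments never reaches {C3}, so C1, C2, C4 → C3 cannot be enforced without a join — not preserved.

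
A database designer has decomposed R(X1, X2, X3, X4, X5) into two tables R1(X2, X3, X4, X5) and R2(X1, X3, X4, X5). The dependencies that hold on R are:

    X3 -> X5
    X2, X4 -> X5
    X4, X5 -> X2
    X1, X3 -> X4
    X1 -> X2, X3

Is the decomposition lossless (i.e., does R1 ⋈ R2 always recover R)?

Yes

Common attributes: R1 ∩ R2 = {X3, X4, X5}.
Closure of {X3, X4, X5}: X4, X5 → X2 applies, adding X2. So (X3, X4, X5)⁺ = {X2, X3, X4, X5}.
This closure contains every attribute of R1, so R1 ∩ R2 → R1. The join is lossless.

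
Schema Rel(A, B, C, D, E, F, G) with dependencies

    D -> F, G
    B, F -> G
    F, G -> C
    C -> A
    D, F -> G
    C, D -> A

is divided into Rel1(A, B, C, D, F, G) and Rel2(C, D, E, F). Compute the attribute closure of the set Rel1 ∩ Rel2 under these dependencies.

A, C, D, F, G

Rel1 ∩ Rel2 = {C, D, F}.
D → F, G applies, adding G
C → A applies, adding A
Closure: {A, C, D, F, G}.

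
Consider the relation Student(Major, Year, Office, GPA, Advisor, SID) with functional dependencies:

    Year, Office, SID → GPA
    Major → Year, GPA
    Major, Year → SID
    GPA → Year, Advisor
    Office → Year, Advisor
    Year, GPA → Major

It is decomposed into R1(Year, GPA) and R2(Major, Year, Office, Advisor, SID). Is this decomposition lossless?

No

Common attributes: R1 ∩ R2 = {Year}.
No dependency enlarges {Year}, so (Year)⁺ = {Year}.
The closure contains neither all of R1 = {Year, GPA} nor all of R2 = {Major, Year, Office, Advisor, SID}, so the common attributes are not a superkey of either fragment. The join is lossy.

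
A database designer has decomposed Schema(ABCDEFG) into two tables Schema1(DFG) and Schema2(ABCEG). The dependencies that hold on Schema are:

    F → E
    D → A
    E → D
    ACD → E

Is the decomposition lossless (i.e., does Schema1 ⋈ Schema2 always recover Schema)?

No

Common attributes: Schema1 ∩ Schema2 = {G}.
No dependency enlarges {G}, so (G)⁺ = {G}.
The closure contains neither all of Schema1 = {DFG} nor all of Schema2 = {ABCEG}, so the common attributes are not a superkey of either fragment. The join is lossy.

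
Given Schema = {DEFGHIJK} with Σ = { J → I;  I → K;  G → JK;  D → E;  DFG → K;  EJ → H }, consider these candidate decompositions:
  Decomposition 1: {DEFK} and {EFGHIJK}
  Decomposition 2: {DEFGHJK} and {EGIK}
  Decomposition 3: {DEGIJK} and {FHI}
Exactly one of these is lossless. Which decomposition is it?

Decomposition 2

Decomposition 1: common = {EFK}, closure = {EFK} → lossy.
Decomposition 2: common = {EGK}, closure = {EGHIJK} → lossless.
Decomposition 3: common = {I}, closure = {IK} → lossy.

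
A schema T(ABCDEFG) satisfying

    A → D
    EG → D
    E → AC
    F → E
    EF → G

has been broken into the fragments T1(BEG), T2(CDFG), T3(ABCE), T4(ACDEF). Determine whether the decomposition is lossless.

No

Chase test. Columns are ABCDEFG; row i has aⱼ where attribute j ∈ Ti, else bᵢⱼ.
Initial tableau (one row per fragment):
  row 1: b11 a2 b13 b14 a5 b16 a7
  row 2: b21 b22 a3 a4 b25 a6 a7
  row 3: a1 a2 a3 b34 a5 b36 b37
  row 4: a1 b42 a3 a4 a5 a6 b47
Rows 3 and 4 agree on A; apply A→D and equate their D entries.
Rows 1 and 3 agree on E; apply E→AC and equate their AC entries.
Rows 2 and 4 agree on F; apply F→E and equate their E entries.
Rows 2 and 4 agree on EF; apply EF→G and equate their G entries.
Rows 1 and 3 agree on A; apply A→D and equate their D entries.
Rows 1 and 2 agree on E; apply E→AC and equate their AC entries.
No row becomes fully distinguished — the join is lossy.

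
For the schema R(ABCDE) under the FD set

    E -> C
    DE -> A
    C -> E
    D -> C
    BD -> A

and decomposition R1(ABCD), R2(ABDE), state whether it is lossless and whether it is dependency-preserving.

Lossless test: (ABD)⁺ = {ABCDE}, which contains all of one fragment — lossless.
Dependency preservation: the restricted closure of {E} across the fragments never reaches {C}, so E → C cannot be enforced without a join — not preserved.

lossless but not dependency-preserving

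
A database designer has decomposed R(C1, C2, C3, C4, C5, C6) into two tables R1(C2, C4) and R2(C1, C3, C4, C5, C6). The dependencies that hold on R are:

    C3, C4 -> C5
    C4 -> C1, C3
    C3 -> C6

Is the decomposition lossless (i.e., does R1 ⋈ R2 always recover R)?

Common attributes: R1 ∩ R2 = {C4}.
Closure of {C4}: C4 → C1, C3 applies, adding C1, C3; C3 → C6 applies, adding C6; C3, C4 → C5 applies, adding C5. So (C4)⁺ = {C1, C3, C4, C5, C6}.
This closure contains every attribute of R2, so R1 ∩ R2 → R2. The join is lossless.

Yes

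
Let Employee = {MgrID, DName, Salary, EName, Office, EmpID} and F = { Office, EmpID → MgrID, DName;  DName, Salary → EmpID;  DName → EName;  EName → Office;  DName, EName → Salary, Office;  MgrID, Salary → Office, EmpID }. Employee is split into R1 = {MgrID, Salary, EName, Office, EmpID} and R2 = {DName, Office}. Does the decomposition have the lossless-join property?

No

Common attributes: R1 ∩ R2 = {Office}.
No dependency enlarges {Office}, so (Office)⁺ = {Office}.
The closure contains neither all of R1 = {MgrID, Salary, EName, Office, EmpID} nor all of R2 = {DName, Office}, so the common attributes are not a superkey of either fragment. The join is lossy.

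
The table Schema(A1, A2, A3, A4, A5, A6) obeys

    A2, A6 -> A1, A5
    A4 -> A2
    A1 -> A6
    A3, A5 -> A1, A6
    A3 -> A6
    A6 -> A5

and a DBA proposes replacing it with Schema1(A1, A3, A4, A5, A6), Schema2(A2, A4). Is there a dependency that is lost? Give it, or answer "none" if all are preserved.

Check A2, A6 → A1, A5: no single fragment contains all of {A1, A2, A5, A6}, and the restricted closure of {A2, A6} across the fragments never reaches {A1, A5}.
A4 → A2 is preserved.
A1 → A6 is preserved.
A3, A5 → A1, A6 is preserved.
A3 → A6 is preserved.
A6 → A5 is preserved.

A2, A6 -> A1, A5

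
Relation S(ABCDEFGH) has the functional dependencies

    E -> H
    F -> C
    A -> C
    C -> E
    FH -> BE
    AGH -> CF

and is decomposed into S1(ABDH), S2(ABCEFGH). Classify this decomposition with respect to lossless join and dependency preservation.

Lossless test: (ABH)⁺ = {ABCEH}, which is a superkey of neither fragment — lossy.
Dependency preservation: every FD's attributes lie within a single fragment, so each can be enforced locally — preserved.

lossy but dependency-preserving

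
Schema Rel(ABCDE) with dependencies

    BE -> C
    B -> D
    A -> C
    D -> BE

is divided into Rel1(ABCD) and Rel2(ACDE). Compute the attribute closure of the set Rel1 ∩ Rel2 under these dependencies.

Rel1 ∩ Rel2 = {ACD}.
D → BE applies, adding BE
Closure: {ABCDE}.

ABCDE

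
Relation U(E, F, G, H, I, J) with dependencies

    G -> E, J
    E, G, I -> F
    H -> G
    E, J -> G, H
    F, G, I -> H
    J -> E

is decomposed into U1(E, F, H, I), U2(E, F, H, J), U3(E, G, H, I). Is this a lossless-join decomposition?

Yes

Chase test. Columns are E, F, G, H, I, J; row i has aⱼ where attribute j ∈ Ui, else bᵢⱼ.
Initial tableau (one row per fragment):
  row 1: a1 a2 b13 a4 a5 b16
  row 2: a1 a2 b23 a4 b25 a6
  row 3: a1 b32 a3 a4 a5 b36
Rows 1 and 2 agree on H; apply H→G and equate their G entries.
Rows 1 and 3 agree on H; apply H→G and equate their G entries.
Rows 1 and 2 agree on G; apply G→E, J and equate their E, J entries.
Rows 1 and 3 agree on G; apply G→E, J and equate their E, J entries.
Rows 1 and 3 agree on E, G, I; apply E, G, I→F and equate their F entries.
Row 1 is now all distinguished symbols — the join is lossless.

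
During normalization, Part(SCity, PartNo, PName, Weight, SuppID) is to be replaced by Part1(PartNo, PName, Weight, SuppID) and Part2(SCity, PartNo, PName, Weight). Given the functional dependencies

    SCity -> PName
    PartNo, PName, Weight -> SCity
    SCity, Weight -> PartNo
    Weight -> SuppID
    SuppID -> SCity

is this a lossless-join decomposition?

Common attributes: Part1 ∩ Part2 = {PartNo, PName, Weight}.
Closure of {PartNo, PName, Weight}: PartNo, PName, Weight → SCity applies, adding SCity; Weight → SuppID applies, adding SuppID. So (PartNo, PName, Weight)⁺ = {SCity, PartNo, PName, Weight, SuppID}.
This closure contains every attribute of Part1, so Part1 ∩ Part2 → Part1. The join is lossless.

Yes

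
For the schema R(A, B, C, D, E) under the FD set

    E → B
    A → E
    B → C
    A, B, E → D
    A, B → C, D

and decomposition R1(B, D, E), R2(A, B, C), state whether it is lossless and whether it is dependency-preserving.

lossy and not dependency-preserving

Lossless test: (B)⁺ = {B, C}, which is a superkey of neither fragment — lossy.
Dependency preservation: the restricted closure of {A} across the fragments never reaches {E}, so A → E cannot be enforced without a join — not preserved.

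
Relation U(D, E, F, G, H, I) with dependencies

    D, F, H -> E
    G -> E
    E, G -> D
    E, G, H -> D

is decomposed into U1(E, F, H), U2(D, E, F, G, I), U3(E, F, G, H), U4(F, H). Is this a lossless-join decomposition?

No

Chase test. Columns are D, E, F, G, H, I; row i has aⱼ where attribute j ∈ Ui, else bᵢⱼ.
Initial tableau (one row per fragment):
  row 1: b11 a2 a3 b14 a5 b16
  row 2: a1 a2 a3 a4 b25 a6
  row 3: b31 a2 a3 a4 a5 b36
  row 4: b41 b42 a3 b44 a5 b46
Rows 2 and 3 agree on E, G; apply E, G→D and equate their D entries.
No row becomes fully distinguished — the join is lossy.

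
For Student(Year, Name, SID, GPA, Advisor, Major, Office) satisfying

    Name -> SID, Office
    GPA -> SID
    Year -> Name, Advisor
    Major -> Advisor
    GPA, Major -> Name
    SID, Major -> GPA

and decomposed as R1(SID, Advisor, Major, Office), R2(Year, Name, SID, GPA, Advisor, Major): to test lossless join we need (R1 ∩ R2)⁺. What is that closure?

R1 ∩ R2 = {SID, Advisor, Major}.
SID, Major → GPA applies, adding GPA
GPA, Major → Name applies, adding Name
Name → SID, Office applies, adding Office
Closure: {Name, SID, GPA, Advisor, Major, Office}.

Name, SID, GPA, Advisor, Major, Office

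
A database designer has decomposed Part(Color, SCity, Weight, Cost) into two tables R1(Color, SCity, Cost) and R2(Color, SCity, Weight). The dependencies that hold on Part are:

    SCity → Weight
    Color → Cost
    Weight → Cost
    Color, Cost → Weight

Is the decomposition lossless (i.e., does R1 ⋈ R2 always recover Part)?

Yes

Common attributes: R1 ∩ R2 = {Color, SCity}.
Closure of {Color, SCity}: SCity → Weight applies, adding Weight; Color → Cost applies, adding Cost. So (Color, SCity)⁺ = {Color, SCity, Weight, Cost}.
This closure contains every attribute of R1, so R1 ∩ R2 → R1. The join is lossless.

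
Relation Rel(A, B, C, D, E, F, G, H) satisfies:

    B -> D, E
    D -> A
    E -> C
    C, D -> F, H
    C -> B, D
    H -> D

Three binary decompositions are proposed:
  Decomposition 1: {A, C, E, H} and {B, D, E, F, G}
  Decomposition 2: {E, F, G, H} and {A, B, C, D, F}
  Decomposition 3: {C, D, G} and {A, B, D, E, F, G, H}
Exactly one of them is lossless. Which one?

Decomposition 1: common = {E}, closure = {A, B, C, D, E, F, H} → lossless.
Decomposition 2: common = {F}, closure = {F} → lossy.
Decomposition 3: common = {D, G}, closure = {A, D, G} → lossy.

Decomposition 1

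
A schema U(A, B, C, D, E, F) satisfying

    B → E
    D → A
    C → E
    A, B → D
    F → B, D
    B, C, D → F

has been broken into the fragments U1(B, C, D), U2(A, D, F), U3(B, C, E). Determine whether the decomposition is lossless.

Chase test. Columns are A, B, C, D, E, F; row i has aⱼ where attribute j ∈ Ui, else bᵢⱼ.
Initial tableau (one row per fragment):
  row 1: b11 a2 a3 a4 b15 b16
  row 2: a1 b22 b23 a4 b25 a6
  row 3: b31 a2 a3 b34 a5 b36
Rows 1 and 3 agree on B; apply B→E and equate their E entries.
Rows 1 and 2 agree on D; apply D→A and equate their A entries.
No row becomes fully distinguished — the join is lossy.

No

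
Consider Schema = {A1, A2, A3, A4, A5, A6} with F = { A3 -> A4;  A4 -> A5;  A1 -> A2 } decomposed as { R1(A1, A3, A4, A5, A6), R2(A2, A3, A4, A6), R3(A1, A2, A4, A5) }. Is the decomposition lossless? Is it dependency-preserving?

lossless and dependency-preserving

Lossless test (chase): Rows 1 and 2 agree on A4; apply A4→A5 and equate their A5 entries. Rows 1 and 3 agree on A1; apply A1→A2 and equate their A2 entries. Row 1 is now all distinguished symbols — the join is lossless.
Dependency preservation: every FD's attributes lie within a single fragment, so each can be enforced locally — preserved.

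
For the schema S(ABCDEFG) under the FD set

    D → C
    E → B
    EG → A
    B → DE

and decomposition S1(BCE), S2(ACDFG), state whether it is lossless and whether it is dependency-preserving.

Lossless test: (C)⁺ = {C}, which is a superkey of neither fragment — lossy.
Dependency preservation: the restricted closure of {EG} across the fragments never reaches {A}, so EG → A cannot be enforced without a join — not preserved.

lossy and not dependency-preserving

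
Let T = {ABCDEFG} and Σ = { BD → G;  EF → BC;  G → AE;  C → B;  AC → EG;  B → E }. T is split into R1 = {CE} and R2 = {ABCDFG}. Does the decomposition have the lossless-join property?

Yes

Common attributes: R1 ∩ R2 = {C}.
Closure of {C}: C → B applies, adding B; B → E applies, adding E. So (C)⁺ = {BCE}.
This closure contains every attribute of R1, so R1 ∩ R2 → R1. The join is lossless.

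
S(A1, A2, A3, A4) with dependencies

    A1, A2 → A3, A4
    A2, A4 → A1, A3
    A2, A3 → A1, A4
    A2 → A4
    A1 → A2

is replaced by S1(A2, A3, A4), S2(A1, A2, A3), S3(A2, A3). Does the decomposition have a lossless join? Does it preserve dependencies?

Lossless test (chase): Rows 1 and 2 agree on A2, A3; apply A2, A3→A1, A4 and equate their A1, A4 entries. Rows 1 and 3 agree on A2, A3; apply A2, A3→A1, A4 and equate their A1, A4 entries. Row 1 is now all distinguished symbols — the join is lossless.
Dependency preservation: A1, A2 → A3, A4; A2, A4 → A1, A3; A2, A3 → A1, A4 are not contained in any single fragment, but the restricted closure of each left-hand side across the fragments still reaches the right-hand side; the remaining FDs each lie inside some fragment. All dependencies are preserved.

lossless and dependency-preserving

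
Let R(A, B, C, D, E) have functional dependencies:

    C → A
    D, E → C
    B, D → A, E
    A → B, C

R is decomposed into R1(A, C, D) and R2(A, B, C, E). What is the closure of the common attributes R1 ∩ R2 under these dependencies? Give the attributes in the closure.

R1 ∩ R2 = {A, C}.
A → B, C applies, adding B
Closure: {A, B, C}.

A, B, C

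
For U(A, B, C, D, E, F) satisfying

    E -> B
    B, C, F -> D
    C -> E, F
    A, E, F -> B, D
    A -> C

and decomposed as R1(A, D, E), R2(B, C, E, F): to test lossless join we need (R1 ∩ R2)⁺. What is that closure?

R1 ∩ R2 = {E}.
E → B applies, adding B
Closure: {B, E}.

B, E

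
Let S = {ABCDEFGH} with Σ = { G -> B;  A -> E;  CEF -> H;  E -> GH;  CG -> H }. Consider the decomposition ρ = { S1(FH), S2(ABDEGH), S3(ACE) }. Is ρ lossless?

Chase test. Columns are ABCDEFGH; row i has aⱼ where attribute j ∈ Si, else bᵢⱼ.
Initial tableau (one row per fragment):
  row 1: b11 b12 b13 b14 b15 a6 b17 a8
  row 2: a1 a2 b23 a4 a5 b26 a7 a8
  row 3: a1 b32 a3 b34 a5 b36 b37 b38
Rows 2 and 3 agree on E; apply E→GH and equate their GH entries.
Rows 2 and 3 agree on G; apply G→B and equate their B entries.
No row becomes fully distinguished — the join is lossy.

No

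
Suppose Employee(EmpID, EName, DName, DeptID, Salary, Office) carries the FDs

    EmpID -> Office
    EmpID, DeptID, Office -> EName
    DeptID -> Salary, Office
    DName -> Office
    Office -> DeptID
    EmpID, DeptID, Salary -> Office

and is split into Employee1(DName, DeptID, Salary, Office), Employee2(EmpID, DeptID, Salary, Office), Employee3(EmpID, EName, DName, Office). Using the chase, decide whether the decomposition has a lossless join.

Yes

Chase test. Columns are EmpID, EName, DName, DeptID, Salary, Office; row i has aⱼ where attribute j ∈ Employeei, else bᵢⱼ.
Initial tableau (one row per fragment):
  row 1: b11 b12 a3 a4 a5 a6
  row 2: a1 b22 b23 a4 a5 a6
  row 3: a1 a2 a3 b34 b35 a6
Rows 1 and 3 agree on Office; apply Office→DeptID and equate their DeptID entries.
Rows 2 and 3 agree on EmpID, DeptID, Office; apply EmpID, DeptID, Office→EName and equate their EName entries.
Rows 1 and 3 agree on DeptID; apply DeptID→Salary, Office and equate their Salary, Office entries.
Row 3 is now all distinguished symbols — the join is lossless.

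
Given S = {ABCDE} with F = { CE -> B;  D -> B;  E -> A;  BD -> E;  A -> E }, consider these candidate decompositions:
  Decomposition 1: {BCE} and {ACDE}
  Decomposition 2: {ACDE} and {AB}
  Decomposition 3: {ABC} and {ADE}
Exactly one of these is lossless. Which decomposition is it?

Decomposition 1: common = {CE}, closure = {ABCE} → lossless.
Decomposition 2: common = {A}, closure = {AE} → lossy.
Decomposition 3: common = {A}, closure = {AE} → lossy.

Decomposition 1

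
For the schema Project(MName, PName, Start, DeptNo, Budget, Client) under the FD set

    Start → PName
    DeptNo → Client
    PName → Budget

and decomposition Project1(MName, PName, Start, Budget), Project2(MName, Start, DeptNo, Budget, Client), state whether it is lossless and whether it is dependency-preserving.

Lossless test: (MName, Start, Budget)⁺ = {MName, PName, Start, Budget}, which contains all of one fragment — lossless.
Dependency preservation: every FD's attributes lie within a single fragment, so each can be enforced locally — preserved.

lossless and dependency-preserving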